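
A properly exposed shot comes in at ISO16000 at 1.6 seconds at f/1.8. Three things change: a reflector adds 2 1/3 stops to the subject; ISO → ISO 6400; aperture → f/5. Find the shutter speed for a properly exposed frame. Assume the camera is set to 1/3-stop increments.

6 s

Scene light: 2 1/3 stops brighter.
ISO: 16000 → 12800 → 10000 → 8000 → 6400 — 1 1/3 stops dropped (darker).
Aperture: f/1.8 → f/2 → f/2.2 → f/2.5 → f/2.8 → f/3.2 → f/3.5 → f/4 → f/4.5 → f/5 — 3 stops narrower (darker).
Net so far: 2 stops darker. Shutter speed: 1.6 → 2 → 2.5 → 3.2 → 4 → 5 → 6.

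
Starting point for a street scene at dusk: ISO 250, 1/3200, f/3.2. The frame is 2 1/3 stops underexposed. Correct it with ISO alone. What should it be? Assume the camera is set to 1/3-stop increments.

ISO 1250

Underexposed by 2 1/3 stops → need 2 1/3 stops brighter.
ISO: 250 → 320 → 400 → 500 → 640 → 800 → 1000 → 1250.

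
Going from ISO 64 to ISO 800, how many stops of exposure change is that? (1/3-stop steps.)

3 2/3 stops

64 → 80 → 100 → 125 → 160 → 200 → 250 → 320 → 400 → 500 → 640 → 800 — count the steps: 11 third-stops = 3 2/3 stops.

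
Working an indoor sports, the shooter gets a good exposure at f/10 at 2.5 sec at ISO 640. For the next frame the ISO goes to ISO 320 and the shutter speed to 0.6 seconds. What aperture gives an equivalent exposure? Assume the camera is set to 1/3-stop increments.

f/3.5

ISO: 640 → 500 → 400 → 320 — 1 stop lower (darker).
Shutter speed: 2.5 → 2 → 1.6 → 1.3 → 1 → 0.8 → 0.6 — 2 stops shorter (darker).
Net change so far: 3 stops darker. Offset with the aperture: f/10 → f/9 → f/8 → f/7.1 → f/6.3 → f/5.6 → f/5 → f/4.5 → f/4 → f/3.5.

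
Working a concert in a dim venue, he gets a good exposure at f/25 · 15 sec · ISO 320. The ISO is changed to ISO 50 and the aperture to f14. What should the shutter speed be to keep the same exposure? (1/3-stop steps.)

ISO: 320 → 250 → 200 → 160 → 125 → 100 → 80 → 64 → 50 — 2 2/3 stops dropped (darker).
Aperture: f/25 → f/22 → f/20 → f/18 → f/16 → f/14 — 1 2/3 stops opened up (brighter).
Net change so far: 1 stop darker. Offset with the shutter speed: 15 → 20 → 25 → 30.

30 s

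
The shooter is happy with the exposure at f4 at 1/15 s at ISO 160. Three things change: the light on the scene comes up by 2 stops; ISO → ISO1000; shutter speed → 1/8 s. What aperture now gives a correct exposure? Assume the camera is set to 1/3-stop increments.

f/29

Scene light: 2 stops brighter.
ISO: 160 → 200 → 250 → 320 → 400 → 500 → 640 → 800 → 1000 — 2 2/3 stops raised (brighter).
Shutter speed: 1/15 → 1/13 → 1/10 → 1/8 — 1 stop slower (brighter).
Net so far: 5 2/3 stops brighter. Aperture: f/4 → f/4.5 → f/5 → f/5.6 → f/6.3 → f/7.1 → f/8 → f/9 → f/10 → f/11 → f/13 → f/14 → f/16 → f/18 → f/20 → f/22 → f/25 → f/29.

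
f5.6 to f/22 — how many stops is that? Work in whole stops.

f/5.6 → f/8 → f/11 → f/16 → f/22 — count the steps: 4 stops.

4 stops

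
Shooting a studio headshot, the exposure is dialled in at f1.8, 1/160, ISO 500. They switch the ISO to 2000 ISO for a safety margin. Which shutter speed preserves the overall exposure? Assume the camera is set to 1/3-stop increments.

1/640s

ISO: 500 → 640 → 800 → 1000 → 1250 → 1600 → 2000 — 2 stops higher (brighter).
Need 2 stops darker from the shutter speed: 1/160 → 1/200 → 1/250 → 1/320 → 1/400 → 1/500 → 1/640.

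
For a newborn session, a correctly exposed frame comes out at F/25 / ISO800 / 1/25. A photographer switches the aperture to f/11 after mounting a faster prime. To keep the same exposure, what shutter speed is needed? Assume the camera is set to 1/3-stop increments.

Aperture: f/25 → f/22 → f/20 → f/18 → f/16 → f/14 → f/13 → f/11 — 2 1/3 stops larger aperture (brighter).
Need 2 1/3 stops darker from the shutter speed: 1/25 → 1/30 → 1/40 → 1/50 → 1/60 → 1/80 → 1/100 → 1/125.

1/125s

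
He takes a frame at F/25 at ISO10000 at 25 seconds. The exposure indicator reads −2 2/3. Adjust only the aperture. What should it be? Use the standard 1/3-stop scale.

Underexposed by 2 2/3 stops → need 2 2/3 stops brighter.
Aperture: f/25 → f/22 → f/20 → f/18 → f/16 → f/14 → f/13 → f/11 → f/10.

f/10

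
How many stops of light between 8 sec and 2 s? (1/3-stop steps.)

2 stops

8 → 6 → 5 → 4 → 3.2 → 2.5 → 2 — count the steps: 6 third-stops = 2 stops.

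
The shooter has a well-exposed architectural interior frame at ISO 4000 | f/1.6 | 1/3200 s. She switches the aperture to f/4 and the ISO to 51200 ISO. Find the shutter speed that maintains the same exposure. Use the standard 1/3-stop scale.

1/6400s

Aperture: f/1.6 → f/1.8 → f/2 → f/2.2 → f/2.5 → f/2.8 → f/3.2 → f/3.5 → f/4 — 2 2/3 stops smaller aperture (darker).
ISO: 4000 → 5000 → 6400 → 8000 → 10000 → 12800 → 16000 → 20000 → 25600 → 32000 → 40000 → 51200 — 3 2/3 stops raised (brighter).
Net change so far: 1 stop brighter. Offset with the shutter speed: 1/3200 → 1/4000 → 1/5000 → 1/6400.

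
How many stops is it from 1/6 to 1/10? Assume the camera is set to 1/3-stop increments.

2/3 stop

1/6 → 1/8 → 1/10 — count the steps: 2 third-stops = 2/3 stop.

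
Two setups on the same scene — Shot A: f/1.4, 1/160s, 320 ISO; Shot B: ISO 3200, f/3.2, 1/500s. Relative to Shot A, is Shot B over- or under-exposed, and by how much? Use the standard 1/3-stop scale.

Aperture: f/1.4 → f/1.6 → f/1.8 → f/2 → f/2.2 → f/2.5 → f/2.8 → f/3.2 — 2 1/3 stops stopped down (darker).
Shutter speed: 1/160 → 1/200 → 1/250 → 1/320 → 1/400 → 1/500 — 1 2/3 stops faster (darker).
ISO: 320 → 400 → 500 → 640 → 800 → 1000 → 1250 → 1600 → 2000 → 2500 → 3200 — 3 1/3 stops higher (brighter).
Net: −2 1/3 −1 2/3 +3 1/3 = −2/3 stops.

2/3 stop darker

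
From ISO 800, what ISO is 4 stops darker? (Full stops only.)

ISO: 800 → 400 → 200 → 100 → 50 — 4 stops dropped (darker).

ISO 50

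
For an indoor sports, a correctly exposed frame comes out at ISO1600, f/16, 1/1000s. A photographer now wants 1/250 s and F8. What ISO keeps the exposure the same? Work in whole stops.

ISO 100

Shutter speed: 1/1000 → 1/500 → 1/250 — 2 stops longer (brighter).
Aperture: f/16 → f/11 → f/8 — 2 stops larger aperture (brighter).
Net change so far: 4 stops brighter. Offset with the ISO: 1600 → 800 → 400 → 200 → 100.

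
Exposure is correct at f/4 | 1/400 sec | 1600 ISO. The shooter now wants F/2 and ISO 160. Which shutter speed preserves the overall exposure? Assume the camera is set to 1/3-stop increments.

Aperture: f/4 → f/3.5 → f/3.2 → f/2.8 → f/2.5 → f/2.2 → f/2 — 2 stops opened up (brighter).
ISO: 1600 → 1250 → 1000 → 800 → 640 → 500 → 400 → 320 → 250 → 200 → 160 — 3 1/3 stops dropped (darker).
Net change so far: 1 1/3 stops darker. Offset with the shutter speed: 1/400 → 1/320 → 1/250 → 1/200 → 1/160.

1/160s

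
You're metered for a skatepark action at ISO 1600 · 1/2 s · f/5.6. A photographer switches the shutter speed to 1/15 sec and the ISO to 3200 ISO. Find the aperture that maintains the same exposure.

Shutter speed: 1/2 → 1/4 → 1/8 → 1/15 — 3 stops faster (darker).
ISO: 1600 → 3200 — 1 stop raised (brighter).
Net change so far: 2 stops darker. Offset with the aperture: f/5.6 → f/4 → f/2.8.

f/2.8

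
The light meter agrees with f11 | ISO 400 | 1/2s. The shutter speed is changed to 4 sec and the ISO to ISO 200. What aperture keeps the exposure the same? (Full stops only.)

Shutter speed: 1/2 → 1 → 2 → 4 — 3 stops slower (brighter).
ISO: 400 → 200 — 1 stop dropped (darker).
Net change so far: 2 stops brighter. Offset with the aperture: f/11 → f/16 → f/22.

f/22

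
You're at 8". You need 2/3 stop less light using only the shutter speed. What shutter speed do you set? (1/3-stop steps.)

Shutter speed: 8 → 6 → 5 — 2/3 stop shorter (darker).

5 s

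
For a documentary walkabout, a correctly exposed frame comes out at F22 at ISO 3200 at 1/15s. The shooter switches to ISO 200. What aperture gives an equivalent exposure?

f/5.6

ISO: 3200 → 1600 → 800 → 400 → 200 — 4 stops dropped (darker).
Need 4 stops brighter from the aperture: f/22 → f/16 → f/11 → f/8 → f/5.6.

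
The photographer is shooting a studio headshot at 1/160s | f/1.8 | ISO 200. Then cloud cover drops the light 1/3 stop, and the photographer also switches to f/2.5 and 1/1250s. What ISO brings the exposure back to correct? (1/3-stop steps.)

ISO 4000

Scene light: 1/3 stop darker.
Aperture: f/1.8 → f/2 → f/2.2 → f/2.5 — 1 stop smaller aperture (darker).
Shutter speed: 1/160 → 1/200 → 1/250 → 1/320 → 1/400 → 1/500 → 1/640 → 1/800 → 1/1000 → 1/1250 — 3 stops shorter (darker).
Net so far: 4 1/3 stops darker. ISO: 200 → 250 → 320 → 400 → 500 → 640 → 800 → 1000 → 1250 → 1600 → 2000 → 2500 → 3200 → 4000.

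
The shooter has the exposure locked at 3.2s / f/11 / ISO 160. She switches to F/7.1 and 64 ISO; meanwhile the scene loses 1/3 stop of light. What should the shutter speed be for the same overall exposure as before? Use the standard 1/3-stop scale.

Scene light: 1/3 stop darker.
Aperture: f/11 → f/10 → f/9 → f/8 → f/7.1 — 1 1/3 stops larger aperture (brighter).
ISO: 160 → 125 → 100 → 80 → 64 — 1 1/3 stops dropped (darker).
Net so far: 1/3 stop darker. Shutter speed: 3.2 → 4.

4 s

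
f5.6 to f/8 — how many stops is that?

f/5.6 → f/8 — count the steps: 1 stop.

1 stop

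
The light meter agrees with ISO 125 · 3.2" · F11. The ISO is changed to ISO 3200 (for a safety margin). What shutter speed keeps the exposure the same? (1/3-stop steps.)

ISO: 125 → 160 → 200 → 250 → 320 → 400 → 500 → 640 → 800 → 1000 → 1250 → 1600 → 2000 → 2500 → 3200 — 4 2/3 stops raised (brighter).
Need 4 2/3 stops darker from the shutter speed: 3.2 → 2.5 → 2 → 1.6 → 1.3 → 1 → 0.8 → 0.6 → 0.5 → 0.4 → 0.3 → 1/4 → 1/5 → 1/6 → 1/8.

1/8s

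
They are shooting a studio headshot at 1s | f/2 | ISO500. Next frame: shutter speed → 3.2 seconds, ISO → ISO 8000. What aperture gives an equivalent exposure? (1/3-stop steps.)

f/14

Shutter speed: 1 → 1.3 → 1.6 → 2 → 2.5 → 3.2 — 1 2/3 stops slower (brighter).
ISO: 500 → 640 → 800 → 1000 → 1250 → 1600 → 2000 → 2500 → 3200 → 4000 → 5000 → 6400 → 8000 — 4 stops raised (brighter).
Net change so far: 5 2/3 stops brighter. Offset with the aperture: f/2 → f/2.2 → f/2.5 → f/2.8 → f/3.2 → f/3.5 → f/4 → f/4.5 → f/5 → f/5.6 → f/6.3 → f/7.1 → f/8 → f/9 → f/10 → f/11 → f/13 → f/14.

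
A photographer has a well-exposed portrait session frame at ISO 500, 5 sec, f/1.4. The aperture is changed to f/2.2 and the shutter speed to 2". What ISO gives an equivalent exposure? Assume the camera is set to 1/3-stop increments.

ISO 3200

Aperture: f/1.4 → f/1.6 → f/1.8 → f/2 → f/2.2 — 1 1/3 stops stopped down (darker).
Shutter speed: 5 → 4 → 3.2 → 2.5 → 2 — 1 1/3 stops faster (darker).
Net change so far: 2 2/3 stops darker. Offset with the ISO: 500 → 640 → 800 → 1000 → 1250 → 1600 → 2000 → 2500 → 3200.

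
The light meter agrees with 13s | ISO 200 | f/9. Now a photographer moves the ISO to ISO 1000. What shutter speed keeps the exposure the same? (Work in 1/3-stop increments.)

ISO: 200 → 250 → 320 → 400 → 500 → 640 → 800 → 1000 — 2 1/3 stops raised (brighter).
Need 2 1/3 stops darker from the shutter speed: 13 → 10 → 8 → 6 → 5 → 4 → 3.2 → 2.5.

2.5 s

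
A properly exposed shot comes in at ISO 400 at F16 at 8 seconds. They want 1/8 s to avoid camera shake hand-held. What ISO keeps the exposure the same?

ISO 25600

Shutter speed: 8 → 4 → 2 → 1 → 1/2 → 1/4 → 1/8 — 6 stops faster (darker).
Need 6 stops brighter from the ISO: 400 → 800 → 1600 → 3200 → 6400 → 12800 → 25600.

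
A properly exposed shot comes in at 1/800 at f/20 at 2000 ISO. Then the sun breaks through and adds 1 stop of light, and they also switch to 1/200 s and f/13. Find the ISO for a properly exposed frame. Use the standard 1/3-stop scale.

Scene light: 1 stop brighter.
Shutter speed: 1/800 → 1/640 → 1/500 → 1/400 → 1/320 → 1/250 → 1/200 — 2 stops slower (brighter).
Aperture: f/20 → f/18 → f/16 → f/14 → f/13 — 1 1/3 stops opened up (brighter).
Net so far: 4 1/3 stops brighter. ISO: 2000 → 1600 → 1250 → 1000 → 800 → 640 → 500 → 400 → 320 → 250 → 200 → 160 → 125 → 100.

ISO 100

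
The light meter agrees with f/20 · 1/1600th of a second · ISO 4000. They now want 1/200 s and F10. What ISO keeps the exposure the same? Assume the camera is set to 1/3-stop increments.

ISO 125

Shutter speed: 1/1600 → 1/1250 → 1/1000 → 1/800 → 1/640 → 1/500 → 1/400 → 1/320 → 1/250 → 1/200 — 3 stops longer (brighter).
Aperture: f/20 → f/18 → f/16 → f/14 → f/13 → f/11 → f/10 — 2 stops opened up (brighter).
Net change so far: 5 stops brighter. Offset with the ISO: 4000 → 3200 → 2500 → 2000 → 1600 → 1250 → 1000 → 800 → 640 → 500 → 400 → 320 → 250 → 200 → 160 → 125.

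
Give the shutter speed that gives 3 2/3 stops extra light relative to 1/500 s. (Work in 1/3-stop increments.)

Shutter speed: 1/500 → 1/400 → 1/320 → 1/250 → 1/200 → 1/160 → 1/125 → 1/100 → 1/80 → 1/60 → 1/50 → 1/40 — 3 2/3 stops longer (brighter).

1/40s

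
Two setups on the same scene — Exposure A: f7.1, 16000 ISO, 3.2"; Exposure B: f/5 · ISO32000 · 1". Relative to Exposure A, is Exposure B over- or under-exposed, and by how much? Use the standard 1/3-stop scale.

Aperture: f/7.1 → f/6.3 → f/5.6 → f/5 — 1 stop opened up (brighter).
Shutter speed: 3.2 → 2.5 → 2 → 1.6 → 1.3 → 1 — 1 2/3 stops faster (darker).
ISO: 16000 → 20000 → 25600 → 32000 — 1 stop higher (brighter).
Net: +1 −1 2/3 +1 = +1/3 stops.

1/3 stop brighter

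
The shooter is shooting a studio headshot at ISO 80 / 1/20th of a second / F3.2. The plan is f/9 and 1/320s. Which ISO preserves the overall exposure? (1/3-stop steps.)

Aperture: f/3.2 → f/3.5 → f/4 → f/4.5 → f/5 → f/5.6 → f/6.3 → f/7.1 → f/8 → f/9 — 3 stops narrower (darker).
Shutter speed: 1/20 → 1/25 → 1/30 → 1/40 → 1/50 → 1/60 → 1/80 → 1/100 → 1/125 → 1/160 → 1/200 → 1/250 → 1/320 — 4 stops shorter (darker).
Net change so far: 7 stops darker. Offset with the ISO: 80 → 100 → 125 → 160 → 200 → 250 → 320 → 400 → 500 → 640 → 800 → 1000 → 1250 → 1600 → 2000 → 2500 → 3200 → 4000 → 5000 → 6400 → 8000 → 10000.

ISO 10000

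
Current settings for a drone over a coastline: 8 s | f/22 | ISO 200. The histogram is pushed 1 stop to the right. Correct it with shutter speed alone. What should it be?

4 s

Overexposed by 1 stop → need 1 stop darker.
Shutter speed: 8 → 4.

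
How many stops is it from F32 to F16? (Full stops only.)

f/32 → f/22 → f/16 — count the steps: 2 stops.

2 stops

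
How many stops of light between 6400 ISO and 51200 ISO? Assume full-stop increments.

3 stops

6400 → 12800 → 25600 → 51200 — count the steps: 3 stops.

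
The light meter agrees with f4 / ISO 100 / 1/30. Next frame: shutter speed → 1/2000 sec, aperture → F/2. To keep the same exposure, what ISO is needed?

ISO 1600

Shutter speed: 1/30 → 1/60 → 1/125 → 1/250 → 1/500 → 1/1000 → 1/2000 — 6 stops faster (darker).
Aperture: f/4 → f/2.8 → f/2 — 2 stops wider (brighter).
Net change so far: 4 stops darker. Offset with the ISO: 100 → 200 → 400 → 800 → 1600.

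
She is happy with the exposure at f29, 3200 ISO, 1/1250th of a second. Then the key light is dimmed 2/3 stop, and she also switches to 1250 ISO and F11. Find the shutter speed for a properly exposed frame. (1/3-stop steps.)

1/2000s

Scene light: 2/3 stop darker.
ISO: 3200 → 2500 → 2000 → 1600 → 1250 — 1 1/3 stops dropped (darker).
Aperture: f/29 → f/25 → f/22 → f/20 → f/18 → f/16 → f/14 → f/13 → f/11 — 2 2/3 stops wider (brighter).
Net so far: 2/3 stop brighter. Shutter speed: 1/1250 → 1/1600 → 1/2000.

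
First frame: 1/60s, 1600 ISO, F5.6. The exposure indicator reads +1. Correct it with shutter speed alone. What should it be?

1/125s

Overexposed by 1 stop → need 1 stop darker.
Shutter speed: 1/60 → 1/125.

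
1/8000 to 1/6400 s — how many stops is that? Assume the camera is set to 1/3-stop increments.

1/8000 → 1/6400 — count the steps: 1 third-stops = 1/3 stop.

1/3 stop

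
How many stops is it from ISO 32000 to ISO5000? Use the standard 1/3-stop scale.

2 2/3 stops

32000 → 25600 → 20000 → 16000 → 12800 → 10000 → 8000 → 6400 → 5000 — count the steps: 8 third-stops = 2 2/3 stops.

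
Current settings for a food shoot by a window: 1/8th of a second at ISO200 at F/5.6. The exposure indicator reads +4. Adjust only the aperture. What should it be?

f/22

Overexposed by 4 stops → need 4 stops darker.
Aperture: f/5.6 → f/8 → f/11 → f/16 → f/22.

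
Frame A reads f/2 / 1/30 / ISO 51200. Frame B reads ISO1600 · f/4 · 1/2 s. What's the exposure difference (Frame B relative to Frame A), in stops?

Aperture: f/2 → f/2.8 → f/4 — 2 stops narrower (darker).
Shutter speed: 1/30 → 1/15 → 1/8 → 1/4 → 1/2 — 4 stops slower (brighter).
ISO: 51200 → 25600 → 12800 → 6400 → 3200 → 1600 — 5 stops dropped (darker).
Net: −2 +4 −5 = −3 stops.

3 stops darker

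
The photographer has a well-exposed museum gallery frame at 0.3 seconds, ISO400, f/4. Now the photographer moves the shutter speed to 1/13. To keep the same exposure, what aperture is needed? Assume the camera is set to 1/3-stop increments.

Shutter speed: 0.3 → 1/4 → 1/5 → 1/6 → 1/8 → 1/10 → 1/13 — 2 stops shorter (darker).
Need 2 stops brighter from the aperture: f/4 → f/3.5 → f/3.2 → f/2.8 → f/2.5 → f/2.2 → f/2.

f/2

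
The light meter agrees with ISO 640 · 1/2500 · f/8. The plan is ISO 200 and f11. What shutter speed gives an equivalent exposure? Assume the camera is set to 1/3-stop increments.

1/400s

ISO: 640 → 500 → 400 → 320 → 250 → 200 — 1 2/3 stops dropped (darker).
Aperture: f/8 → f/9 → f/10 → f/11 — 1 stop stopped down (darker).
Net change so far: 2 2/3 stops darker. Offset with the shutter speed: 1/2500 → 1/2000 → 1/1600 → 1/1250 → 1/1000 → 1/800 → 1/640 → 1/500 → 1/400.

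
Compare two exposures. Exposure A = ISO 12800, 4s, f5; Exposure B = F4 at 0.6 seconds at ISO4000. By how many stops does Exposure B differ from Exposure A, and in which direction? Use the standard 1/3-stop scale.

3 2/3 stops darker

Aperture: f/5 → f/4.5 → f/4 — 2/3 stop opened up (brighter).
Shutter speed: 4 → 3.2 → 2.5 → 2 → 1.6 → 1.3 → 1 → 0.8 → 0.6 — 2 2/3 stops shorter (darker).
ISO: 12800 → 10000 → 8000 → 6400 → 5000 → 4000 — 1 2/3 stops dropped (darker).
Net: +2/3 −2 2/3 −1 2/3 = −3 2/3 stops.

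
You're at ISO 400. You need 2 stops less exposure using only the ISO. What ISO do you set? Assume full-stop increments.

ISO: 400 → 200 → 100 — 2 stops lower (darker).

ISO 100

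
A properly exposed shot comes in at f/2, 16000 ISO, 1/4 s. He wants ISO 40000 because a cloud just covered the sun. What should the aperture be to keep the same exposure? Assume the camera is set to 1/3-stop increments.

ISO: 16000 → 20000 → 25600 → 32000 → 40000 — 1 1/3 stops higher (brighter).
Need 1 1/3 stops darker from the aperture: f/2 → f/2.2 → f/2.5 → f/2.8 → f/3.2.

f/3.2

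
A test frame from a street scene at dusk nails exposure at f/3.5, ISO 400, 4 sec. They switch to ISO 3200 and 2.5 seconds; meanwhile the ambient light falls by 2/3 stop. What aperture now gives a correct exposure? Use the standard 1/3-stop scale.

f/6.3

Scene light: 2/3 stop darker.
ISO: 400 → 500 → 640 → 800 → 1000 → 1250 → 1600 → 2000 → 2500 → 3200 — 3 stops raised (brighter).
Shutter speed: 4 → 3.2 → 2.5 — 2/3 stop faster (darker).
Net so far: 1 2/3 stops brighter. Aperture: f/3.5 → f/4 → f/4.5 → f/5 → f/5.6 → f/6.3.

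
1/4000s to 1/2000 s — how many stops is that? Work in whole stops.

1/4000 → 1/2000 — count the steps: 1 stop.

1 stop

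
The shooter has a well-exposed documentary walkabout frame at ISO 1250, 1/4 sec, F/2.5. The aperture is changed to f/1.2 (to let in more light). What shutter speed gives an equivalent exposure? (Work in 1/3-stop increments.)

1/15s

Aperture: f/2.5 → f/2.2 → f/2 → f/1.8 → f/1.6 → f/1.4 → f/1.2 — 2 stops opened up (brighter).
Need 2 stops darker from the shutter speed: 1/4 → 1/5 → 1/6 → 1/8 → 1/10 → 1/13 → 1/15.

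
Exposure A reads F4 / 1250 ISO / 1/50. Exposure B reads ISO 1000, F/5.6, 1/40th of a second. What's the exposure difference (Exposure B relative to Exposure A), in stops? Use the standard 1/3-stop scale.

Aperture: f/4 → f/4.5 → f/5 → f/5.6 — 1 stop smaller aperture (darker).
Shutter speed: 1/50 → 1/40 — 1/3 stop longer (brighter).
ISO: 1250 → 1000 — 1/3 stop dropped (darker).
Net: −1 +1/3 −1/3 = −1 stop.

1 stop darker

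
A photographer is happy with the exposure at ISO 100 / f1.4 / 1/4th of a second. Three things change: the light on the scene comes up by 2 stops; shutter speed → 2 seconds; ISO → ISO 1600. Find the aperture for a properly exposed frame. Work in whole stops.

Scene light: 2 stops brighter.
Shutter speed: 1/4 → 1/2 → 1 → 2 — 3 stops longer (brighter).
ISO: 100 → 200 → 400 → 800 → 1600 — 4 stops higher (brighter).
Net so far: 9 stops brighter. Aperture: f/1.4 → f/2 → f/2.8 → f/4 → f/5.6 → f/8 → f/11 → f/16 → f/22 → f/32.

f/32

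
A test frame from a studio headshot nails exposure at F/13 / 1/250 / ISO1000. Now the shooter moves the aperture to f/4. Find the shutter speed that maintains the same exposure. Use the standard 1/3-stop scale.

Aperture: f/13 → f/11 → f/10 → f/9 → f/8 → f/7.1 → f/6.3 → f/5.6 → f/5 → f/4.5 → f/4 — 3 1/3 stops wider (brighter).
Need 3 1/3 stops darker from the shutter speed: 1/250 → 1/320 → 1/400 → 1/500 → 1/640 → 1/800 → 1/1000 → 1/1250 → 1/1600 → 1/2000 → 1/2500.

1/2500s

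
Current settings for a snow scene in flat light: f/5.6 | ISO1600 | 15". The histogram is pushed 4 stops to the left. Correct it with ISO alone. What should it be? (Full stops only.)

ISO 25600

Underexposed by 4 stops → need 4 stops brighter.
ISO: 1600 → 3200 → 6400 → 12800 → 25600.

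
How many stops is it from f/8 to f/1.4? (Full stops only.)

5 stops

f/8 → f/5.6 → f/4 → f/2.8 → f/2 → f/1.4 — count the steps: 5 stops.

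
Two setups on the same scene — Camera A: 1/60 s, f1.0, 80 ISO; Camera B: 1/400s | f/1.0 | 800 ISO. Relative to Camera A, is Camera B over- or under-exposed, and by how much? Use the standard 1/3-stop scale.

Aperture: unchanged.
Shutter speed: 1/60 → 1/80 → 1/100 → 1/125 → 1/160 → 1/200 → 1/250 → 1/320 → 1/400 — 2 2/3 stops shorter (darker).
ISO: 80 → 100 → 125 → 160 → 200 → 250 → 320 → 400 → 500 → 640 → 800 — 3 1/3 stops raised (brighter).
Net: −2 2/3 +3 1/3 = +2/3 stops.

2/3 stop brighter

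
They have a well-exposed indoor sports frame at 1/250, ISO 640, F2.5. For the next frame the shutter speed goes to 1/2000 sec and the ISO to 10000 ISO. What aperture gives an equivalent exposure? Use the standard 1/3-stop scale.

Shutter speed: 1/250 → 1/320 → 1/400 → 1/500 → 1/640 → 1/800 → 1/1000 → 1/1250 → 1/1600 → 1/2000 — 3 stops shorter (darker).
ISO: 640 → 800 → 1000 → 1250 → 1600 → 2000 → 2500 → 3200 → 4000 → 5000 → 6400 → 8000 → 10000 — 4 stops higher (brighter).
Net change so far: 1 stop brighter. Offset with the aperture: f/2.5 → f/2.8 → f/3.2 → f/3.5.

f/3.5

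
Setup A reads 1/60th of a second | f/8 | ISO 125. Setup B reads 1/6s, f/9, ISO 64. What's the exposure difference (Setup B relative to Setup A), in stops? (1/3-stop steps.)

2 stops brighter

Aperture: f/8 → f/9 — 1/3 stop narrower (darker).
Shutter speed: 1/60 → 1/50 → 1/40 → 1/30 → 1/25 → 1/20 → 1/15 → 1/13 → 1/10 → 1/8 → 1/6 — 3 1/3 stops slower (brighter).
ISO: 125 → 100 → 80 → 64 — 1 stop dropped (darker).
Net: −1/3 +3 1/3 −1 = +2 stops.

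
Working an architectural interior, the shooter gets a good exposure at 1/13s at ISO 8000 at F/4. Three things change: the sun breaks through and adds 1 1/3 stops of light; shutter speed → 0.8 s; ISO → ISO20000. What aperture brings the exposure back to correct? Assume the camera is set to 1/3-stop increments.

Scene light: 1 1/3 stops brighter.
Shutter speed: 1/13 → 1/10 → 1/8 → 1/6 → 1/5 → 1/4 → 0.3 → 0.4 → 0.5 → 0.6 → 0.8 — 3 1/3 stops slower (brighter).
ISO: 8000 → 10000 → 12800 → 16000 → 20000 — 1 1/3 stops higher (brighter).
Net so far: 6 stops brighter. Aperture: f/4 → f/4.5 → f/5 → f/5.6 → f/6.3 → f/7.1 → f/8 → f/9 → f/10 → f/11 → f/13 → f/14 → f/16 → f/18 → f/20 → f/22 → f/25 → f/29 → f/32.

f/32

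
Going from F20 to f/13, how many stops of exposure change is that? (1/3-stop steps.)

1 1/3 stops

f/20 → f/18 → f/16 → f/14 → f/13 — count the steps: 4 third-stops = 1 1/3 stops.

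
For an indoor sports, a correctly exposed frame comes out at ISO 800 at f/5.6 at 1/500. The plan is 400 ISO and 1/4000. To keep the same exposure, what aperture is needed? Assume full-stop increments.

ISO: 800 → 400 — 1 stop dropped (darker).
Shutter speed: 1/500 → 1/1000 → 1/2000 → 1/4000 — 3 stops faster (darker).
Net change so far: 4 stops darker. Offset with the aperture: f/5.6 → f/4 → f/2.8 → f/2 → f/1.4.

f/1.4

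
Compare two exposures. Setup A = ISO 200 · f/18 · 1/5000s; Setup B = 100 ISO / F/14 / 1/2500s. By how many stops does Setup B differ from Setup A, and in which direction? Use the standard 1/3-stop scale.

2/3 stop brighter

Aperture: f/18 → f/16 → f/14 — 2/3 stop wider (brighter).
Shutter speed: 1/5000 → 1/4000 → 1/3200 → 1/2500 — 1 stop slower (brighter).
ISO: 200 → 160 → 125 → 100 — 1 stop dropped (darker).
Net: +2/3 +1 −1 = +2/3 stops.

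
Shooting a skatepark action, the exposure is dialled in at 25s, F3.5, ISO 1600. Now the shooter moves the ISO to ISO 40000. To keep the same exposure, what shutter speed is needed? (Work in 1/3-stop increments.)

ISO: 1600 → 2000 → 2500 → 3200 → 4000 → 5000 → 6400 → 8000 → 10000 → 12800 → 16000 → 20000 → 25600 → 32000 → 40000 — 4 2/3 stops higher (brighter).
Need 4 2/3 stops darker from the shutter speed: 25 → 20 → 15 → 13 → 10 → 8 → 6 → 5 → 4 → 3.2 → 2.5 → 2 → 1.6 → 1.3 → 1.

1 s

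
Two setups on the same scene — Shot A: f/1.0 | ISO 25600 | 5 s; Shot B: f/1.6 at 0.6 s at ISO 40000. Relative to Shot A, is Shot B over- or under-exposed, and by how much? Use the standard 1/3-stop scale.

3 2/3 stops darker

Aperture: f/1.0 → f/1.1 → f/1.2 → f/1.4 → f/1.6 — 1 1/3 stops narrower (darker).
Shutter speed: 5 → 4 → 3.2 → 2.5 → 2 → 1.6 → 1.3 → 1 → 0.8 → 0.6 — 3 stops faster (darker).
ISO: 25600 → 32000 → 40000 — 2/3 stop higher (brighter).
Net: −1 1/3 −3 +2/3 = −3 2/3 stops.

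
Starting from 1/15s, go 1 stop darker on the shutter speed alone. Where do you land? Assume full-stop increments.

Shutter speed: 1/15 → 1/30 — 1 stop faster (darker).

1/30s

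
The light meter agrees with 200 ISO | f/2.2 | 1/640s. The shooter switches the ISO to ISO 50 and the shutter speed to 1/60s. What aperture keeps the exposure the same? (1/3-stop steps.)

f/3.5

ISO: 200 → 160 → 125 → 100 → 80 → 64 → 50 — 2 stops lower (darker).
Shutter speed: 1/640 → 1/500 → 1/400 → 1/320 → 1/250 → 1/200 → 1/160 → 1/125 → 1/100 → 1/80 → 1/60 — 3 1/3 stops slower (brighter).
Net change so far: 1 1/3 stops brighter. Offset with the aperture: f/2.2 → f/2.5 → f/2.8 → f/3.2 → f/3.5.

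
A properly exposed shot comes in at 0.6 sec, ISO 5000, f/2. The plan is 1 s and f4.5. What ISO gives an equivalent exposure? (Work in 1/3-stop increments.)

Shutter speed: 0.6 → 0.8 → 1 — 2/3 stop slower (brighter).
Aperture: f/2 → f/2.2 → f/2.5 → f/2.8 → f/3.2 → f/3.5 → f/4 → f/4.5 — 2 1/3 stops stopped down (darker).
Net change so far: 1 2/3 stops darker. Offset with the ISO: 5000 → 6400 → 8000 → 10000 → 12800 → 16000.

ISO 16000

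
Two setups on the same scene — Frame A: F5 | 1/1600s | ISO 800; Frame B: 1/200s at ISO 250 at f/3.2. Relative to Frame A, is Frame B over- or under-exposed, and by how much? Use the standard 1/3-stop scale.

Aperture: f/5 → f/4.5 → f/4 → f/3.5 → f/3.2 — 1 1/3 stops larger aperture (brighter).
Shutter speed: 1/1600 → 1/1250 → 1/1000 → 1/800 → 1/640 → 1/500 → 1/400 → 1/320 → 1/250 → 1/200 — 3 stops longer (brighter).
ISO: 800 → 640 → 500 → 400 → 320 → 250 — 1 2/3 stops dropped (darker).
Net: +1 1/3 +3 −1 2/3 = +2 2/3 stops.

2 2/3 stops brighter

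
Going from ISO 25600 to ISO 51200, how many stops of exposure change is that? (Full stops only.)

1 stop

25600 → 51200 — count the steps: 1 stop.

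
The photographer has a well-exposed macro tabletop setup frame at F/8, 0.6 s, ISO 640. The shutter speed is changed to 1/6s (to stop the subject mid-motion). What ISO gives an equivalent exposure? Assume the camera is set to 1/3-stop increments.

ISO 2500

Shutter speed: 0.6 → 0.5 → 0.4 → 0.3 → 1/4 → 1/5 → 1/6 — 2 stops shorter (darker).
Need 2 stops brighter from the ISO: 640 → 800 → 1000 → 1250 → 1600 → 2000 → 2500.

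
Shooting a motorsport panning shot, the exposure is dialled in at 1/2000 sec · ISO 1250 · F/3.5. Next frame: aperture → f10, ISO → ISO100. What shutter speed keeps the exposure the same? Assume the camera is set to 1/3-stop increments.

Aperture: f/3.5 → f/4 → f/4.5 → f/5 → f/5.6 → f/6.3 → f/7.1 → f/8 → f/9 → f/10 — 3 stops smaller aperture (darker).
ISO: 1250 → 1000 → 800 → 640 → 500 → 400 → 320 → 250 → 200 → 160 → 125 → 100 — 3 2/3 stops dropped (darker).
Net change so far: 6 2/3 stops darker. Offset with the shutter speed: 1/2000 → 1/1600 → 1/1250 → 1/1000 → 1/800 → 1/640 → 1/500 → 1/400 → 1/320 → 1/250 → 1/200 → 1/160 → 1/125 → 1/100 → 1/80 → 1/60 → 1/50 → 1/40 → 1/30 → 1/25 → 1/20.

1/20s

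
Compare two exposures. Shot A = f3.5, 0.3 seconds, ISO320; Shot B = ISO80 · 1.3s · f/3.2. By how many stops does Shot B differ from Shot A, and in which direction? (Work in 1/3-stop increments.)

Aperture: f/3.5 → f/3.2 — 1/3 stop larger aperture (brighter).
Shutter speed: 0.3 → 0.4 → 0.5 → 0.6 → 0.8 → 1 → 1.3 — 2 stops slower (brighter).
ISO: 320 → 250 → 200 → 160 → 125 → 100 → 80 — 2 stops lower (darker).
Net: +1/3 +2 −2 = +1/3 stops.

1/3 stop brighter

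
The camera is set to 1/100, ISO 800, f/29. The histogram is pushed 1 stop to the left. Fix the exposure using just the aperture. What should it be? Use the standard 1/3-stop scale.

Underexposed by 1 stop → need 1 stop brighter.
Aperture: f/29 → f/25 → f/22 → f/20.

f/20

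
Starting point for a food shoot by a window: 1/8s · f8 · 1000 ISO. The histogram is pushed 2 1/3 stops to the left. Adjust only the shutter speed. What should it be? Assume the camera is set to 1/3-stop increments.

Underexposed by 2 1/3 stops → need 2 1/3 stops brighter.
Shutter speed: 1/8 → 1/6 → 1/5 → 1/4 → 0.3 → 0.4 → 0.5 → 0.6.

0.6 s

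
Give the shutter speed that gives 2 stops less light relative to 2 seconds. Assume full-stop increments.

Shutter speed: 2 → 1 → 1/2 — 2 stops shorter (darker).

1/2s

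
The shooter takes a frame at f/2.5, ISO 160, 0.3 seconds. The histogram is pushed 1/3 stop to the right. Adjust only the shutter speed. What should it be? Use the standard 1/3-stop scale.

1/4s

Overexposed by 1/3 stop → need 1/3 stop darker.
Shutter speed: 0.3 → 1/4.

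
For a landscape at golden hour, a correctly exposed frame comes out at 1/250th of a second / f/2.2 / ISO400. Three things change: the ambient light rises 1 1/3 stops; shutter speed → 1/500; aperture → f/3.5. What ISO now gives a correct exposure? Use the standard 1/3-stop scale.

Scene light: 1 1/3 stops brighter.
Shutter speed: 1/250 → 1/320 → 1/400 → 1/500 — 1 stop shorter (darker).
Aperture: f/2.2 → f/2.5 → f/2.8 → f/3.2 → f/3.5 — 1 1/3 stops smaller aperture (darker).
Net so far: 1 stop darker. ISO: 400 → 500 → 640 → 800.

ISO 800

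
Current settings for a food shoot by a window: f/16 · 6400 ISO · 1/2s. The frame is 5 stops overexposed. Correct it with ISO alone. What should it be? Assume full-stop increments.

Overexposed by 5 stops → need 5 stops darker.
ISO: 6400 → 3200 → 1600 → 800 → 400 → 200.

ISO 200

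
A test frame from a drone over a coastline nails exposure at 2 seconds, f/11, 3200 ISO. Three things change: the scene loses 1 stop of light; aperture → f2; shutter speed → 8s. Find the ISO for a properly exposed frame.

Scene light: 1 stop darker.
Aperture: f/11 → f/8 → f/5.6 → f/4 → f/2.8 → f/2 — 5 stops opened up (brighter).
Shutter speed: 2 → 4 → 8 — 2 stops slower (brighter).
Net so far: 6 stops brighter. ISO: 3200 → 1600 → 800 → 400 → 200 → 100 → 50.

ISO 50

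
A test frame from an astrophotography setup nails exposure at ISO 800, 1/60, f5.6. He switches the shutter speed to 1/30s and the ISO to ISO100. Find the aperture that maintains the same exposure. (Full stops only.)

Shutter speed: 1/60 → 1/30 — 1 stop slower (brighter).
ISO: 800 → 400 → 200 → 100 — 3 stops lower (darker).
Net change so far: 2 stops darker. Offset with the aperture: f/5.6 → f/4 → f/2.8.

f/2.8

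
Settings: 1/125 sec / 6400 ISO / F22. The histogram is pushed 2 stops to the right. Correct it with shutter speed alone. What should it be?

1/500s

Overexposed by 2 stops → need 2 stops darker.
Shutter speed: 1/125 → 1/250 → 1/500.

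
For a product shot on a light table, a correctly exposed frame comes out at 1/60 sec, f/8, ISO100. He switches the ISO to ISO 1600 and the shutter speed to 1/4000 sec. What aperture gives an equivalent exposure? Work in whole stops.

f/4

ISO: 100 → 200 → 400 → 800 → 1600 — 4 stops higher (brighter).
Shutter speed: 1/60 → 1/125 → 1/250 → 1/500 → 1/1000 → 1/2000 → 1/4000 — 6 stops shorter (darker).
Net change so far: 2 stops darker. Offset with the aperture: f/8 → f/5.6 → f/4.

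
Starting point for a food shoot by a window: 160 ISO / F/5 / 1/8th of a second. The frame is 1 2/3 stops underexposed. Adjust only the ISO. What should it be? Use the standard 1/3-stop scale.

ISO 500

Underexposed by 1 2/3 stops → need 1 2/3 stops brighter.
ISO: 160 → 200 → 250 → 320 → 400 → 500.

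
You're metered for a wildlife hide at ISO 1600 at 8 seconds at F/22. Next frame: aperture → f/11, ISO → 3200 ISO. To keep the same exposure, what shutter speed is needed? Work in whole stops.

1 s

Aperture: f/22 → f/16 → f/11 — 2 stops larger aperture (brighter).
ISO: 1600 → 3200 — 1 stop raised (brighter).
Net change so far: 3 stops brighter. Offset with the shutter speed: 8 → 4 → 2 → 1.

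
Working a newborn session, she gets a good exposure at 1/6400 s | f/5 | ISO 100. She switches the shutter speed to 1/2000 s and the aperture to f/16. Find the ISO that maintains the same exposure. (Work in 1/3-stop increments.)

Shutter speed: 1/6400 → 1/5000 → 1/4000 → 1/3200 → 1/2500 → 1/2000 — 1 2/3 stops longer (brighter).
Aperture: f/5 → f/5.6 → f/6.3 → f/7.1 → f/8 → f/9 → f/10 → f/11 → f/13 → f/14 → f/16 — 3 1/3 stops smaller aperture (darker).
Net change so far: 1 2/3 stops darker. Offset with the ISO: 100 → 125 → 160 → 200 → 250 → 320.

ISO 320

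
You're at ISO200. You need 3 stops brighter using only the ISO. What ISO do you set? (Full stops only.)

ISO: 200 → 400 → 800 → 1600 — 3 stops raised (brighter).

ISO 1600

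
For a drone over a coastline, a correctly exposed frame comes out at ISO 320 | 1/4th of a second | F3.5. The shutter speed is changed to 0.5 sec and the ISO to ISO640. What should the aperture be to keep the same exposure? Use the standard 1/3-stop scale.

Shutter speed: 1/4 → 0.3 → 0.4 → 0.5 — 1 stop slower (brighter).
ISO: 320 → 400 → 500 → 640 — 1 stop higher (brighter).
Net change so far: 2 stops brighter. Offset with the aperture: f/3.5 → f/4 → f/4.5 → f/5 → f/5.6 → f/6.3 → f/7.1.

f/7.1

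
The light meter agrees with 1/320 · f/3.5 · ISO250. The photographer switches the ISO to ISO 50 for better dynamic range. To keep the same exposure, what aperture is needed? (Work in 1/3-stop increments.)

f/1.6

ISO: 250 → 200 → 160 → 125 → 100 → 80 → 64 → 50 — 2 1/3 stops lower (darker).
Need 2 1/3 stops brighter from the aperture: f/3.5 → f/3.2 → f/2.8 → f/2.5 → f/2.2 → f/2 → f/1.8 → f/1.6.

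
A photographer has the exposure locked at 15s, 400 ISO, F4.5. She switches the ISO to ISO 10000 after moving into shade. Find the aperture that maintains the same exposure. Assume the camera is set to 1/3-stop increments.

ISO: 400 → 500 → 640 → 800 → 1000 → 1250 → 1600 → 2000 → 2500 → 3200 → 4000 → 5000 → 6400 → 8000 → 10000 — 4 2/3 stops higher (brighter).
Need 4 2/3 stops darker from the aperture: f/4.5 → f/5 → f/5.6 → f/6.3 → f/7.1 → f/8 → f/9 → f/10 → f/11 → f/13 → f/14 → f/16 → f/18 → f/20 → f/22.

f/22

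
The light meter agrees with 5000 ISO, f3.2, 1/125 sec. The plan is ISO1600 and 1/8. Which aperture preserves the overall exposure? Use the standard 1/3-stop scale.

ISO: 5000 → 4000 → 3200 → 2500 → 2000 → 1600 — 1 2/3 stops lower (darker).
Shutter speed: 1/125 → 1/100 → 1/80 → 1/60 → 1/50 → 1/40 → 1/30 → 1/25 → 1/20 → 1/15 → 1/13 → 1/10 → 1/8 — 4 stops slower (brighter).
Net change so far: 2 1/3 stops brighter. Offset with the aperture: f/3.2 → f/3.5 → f/4 → f/4.5 → f/5 → f/5.6 → f/6.3 → f/7.1.

f/7.1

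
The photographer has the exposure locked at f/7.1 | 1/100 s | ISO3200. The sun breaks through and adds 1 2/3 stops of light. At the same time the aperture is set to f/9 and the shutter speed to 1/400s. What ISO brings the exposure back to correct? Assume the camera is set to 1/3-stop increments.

Scene light: 1 2/3 stops brighter.
Aperture: f/7.1 → f/8 → f/9 — 2/3 stop narrower (darker).
Shutter speed: 1/100 → 1/125 → 1/160 → 1/200 → 1/250 → 1/320 → 1/400 — 2 stops shorter (darker).
Net so far: 1 stop darker. ISO: 3200 → 4000 → 5000 → 6400.

ISO 6400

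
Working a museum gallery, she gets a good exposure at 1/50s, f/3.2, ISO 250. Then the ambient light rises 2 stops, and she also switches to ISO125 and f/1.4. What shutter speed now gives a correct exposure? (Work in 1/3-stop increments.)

Scene light: 2 stops brighter.
ISO: 250 → 200 → 160 → 125 — 1 stop dropped (darker).
Aperture: f/3.2 → f/2.8 → f/2.5 → f/2.2 → f/2 → f/1.8 → f/1.6 → f/1.4 — 2 1/3 stops larger aperture (brighter).
Net so far: 3 1/3 stops brighter. Shutter speed: 1/50 → 1/60 → 1/80 → 1/100 → 1/125 → 1/160 → 1/200 → 1/250 → 1/320 → 1/400 → 1/500.

1/500s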